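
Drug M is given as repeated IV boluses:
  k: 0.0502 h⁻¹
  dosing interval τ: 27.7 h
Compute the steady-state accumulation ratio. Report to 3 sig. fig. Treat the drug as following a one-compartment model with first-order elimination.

1.33

e^(−kτ) = e^(−0.05020 × 27.7) = 0.2489
Accumulation ratio R = 1 / (1 − e^(−kτ)) = 1 / (1 − 0.2489) = 1.331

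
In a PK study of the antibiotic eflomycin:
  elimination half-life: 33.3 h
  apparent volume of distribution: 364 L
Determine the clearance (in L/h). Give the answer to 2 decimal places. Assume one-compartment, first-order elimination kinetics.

k = ln2 / t½ = 0.693147 / 33.3 = 0.02082 h⁻¹
CL = k × Vd = 0.02082 × 364 = 7.578 L/h

7.58 L/h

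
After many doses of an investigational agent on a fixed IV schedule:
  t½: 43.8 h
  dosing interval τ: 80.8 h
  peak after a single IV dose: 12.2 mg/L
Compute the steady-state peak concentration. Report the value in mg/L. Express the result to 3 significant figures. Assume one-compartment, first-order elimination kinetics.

16.9 mg/L

k = ln2 / t½ = 0.693147 / 43.8 = 0.01583 h⁻¹
e^(−kτ) = e^(−0.01583 × 80.8) = 0.2783
Accumulation ratio R = 1 / (1 − e^(−kτ)) = 1 / (1 − 0.2783) = 1.386
Steady-state peak = C₀ × R = 12.2 × 1.386 = 16.91 mg/L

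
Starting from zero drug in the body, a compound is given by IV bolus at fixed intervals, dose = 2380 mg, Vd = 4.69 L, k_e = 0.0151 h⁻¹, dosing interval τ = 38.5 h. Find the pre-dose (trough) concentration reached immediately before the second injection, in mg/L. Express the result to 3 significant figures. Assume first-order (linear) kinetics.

C₀ per dose = Dose / Vd = 2380 / 4.69 = 507.5 mg/L
Fraction remaining after one interval: r = e^(−kτ) = e^(−0.01510 × 38.5) = 0.5591
Before dose 2, 1 dose has been given (aged 1τ).
C_trough = C₀ × r = 507.5 × 0.5591 = 283.7 mg/L

284 mg/L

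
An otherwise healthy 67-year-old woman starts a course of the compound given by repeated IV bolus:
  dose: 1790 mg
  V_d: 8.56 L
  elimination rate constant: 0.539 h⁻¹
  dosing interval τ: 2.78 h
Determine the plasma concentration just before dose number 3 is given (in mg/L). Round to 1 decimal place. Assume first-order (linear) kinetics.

C₀ per dose = Dose / Vd = 1790 / 8.56 = 209.1 mg/L
Fraction remaining after one interval: r = e^(−kτ) = e^(−0.5390 × 2.78) = 0.2235
Before dose 3, 2 doses have been given (aged 1τ, 2τ).
C_trough = C₀ × (r + r²) = 209.1 × (0.2235 + 0.04995) = 57.18 mg/L

57.2 mg/L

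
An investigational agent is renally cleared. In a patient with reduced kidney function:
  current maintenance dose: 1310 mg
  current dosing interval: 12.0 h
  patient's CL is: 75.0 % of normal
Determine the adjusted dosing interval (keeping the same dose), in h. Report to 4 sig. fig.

To keep the same average steady-state level, dosing rate must scale with clearance.
CL ratio = 75.0 / 100 = 0.7500
New interval (same dose) = 12.0 / 0.7500 = 16.00 h

16.00 h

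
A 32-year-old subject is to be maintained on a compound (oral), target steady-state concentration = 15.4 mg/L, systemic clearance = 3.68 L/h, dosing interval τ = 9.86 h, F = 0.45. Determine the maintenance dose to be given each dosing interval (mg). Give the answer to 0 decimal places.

At steady state, F × (Dose/τ) = Css × CL.
Dose = Css × CL × τ / F = 15.4 × 3.680 × 9.86 / 0.45 = 1242 mg

1242 mg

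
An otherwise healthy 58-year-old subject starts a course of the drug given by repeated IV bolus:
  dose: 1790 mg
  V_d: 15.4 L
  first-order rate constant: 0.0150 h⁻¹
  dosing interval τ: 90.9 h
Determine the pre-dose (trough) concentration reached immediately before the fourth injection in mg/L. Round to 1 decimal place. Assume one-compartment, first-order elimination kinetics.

39.3 mg/L

C₀ per dose = Dose / Vd = 1790 / 15.4 = 116.2 mg/L
Fraction remaining after one interval: r = e^(−kτ) = e^(−0.01500 × 90.9) = 0.2558
Before dose 4, 3 doses have been given (aged 1τ, 2τ, 3τ).
C_trough = C₀ × (r + r² + … + r^3) = C₀ × r(1−r^3)/(1−r)
        = 116.2 × 0.2558 × (1 − 0.01674) / (1 − 0.2558) = 39.27 mg/L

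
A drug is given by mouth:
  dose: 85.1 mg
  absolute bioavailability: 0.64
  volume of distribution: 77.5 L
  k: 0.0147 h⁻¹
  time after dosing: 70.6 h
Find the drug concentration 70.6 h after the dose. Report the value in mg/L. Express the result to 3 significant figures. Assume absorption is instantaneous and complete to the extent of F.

Amount reaching circulation = F × Dose = 0.64 × 85.10 = 54.46 mg
C₀ = F·Dose / Vd = 54.46 / 77.5 = 0.7027 mg/L
C = C₀ · e^(−k·t) = 0.7027 × e^(−0.01470 × 70.6)
  = 0.7027 × 0.3542 = 0.2489 mg/L

0.249 mg/L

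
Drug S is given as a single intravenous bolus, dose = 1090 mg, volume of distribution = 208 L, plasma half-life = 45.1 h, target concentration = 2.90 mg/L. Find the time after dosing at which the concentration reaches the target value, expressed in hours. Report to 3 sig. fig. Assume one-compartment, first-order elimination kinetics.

C₀ = Dose / Vd = 1090 / 208 = 5.240 mg/L
k = ln2 / t½ = 0.693147 / 45.1 = 0.01537 h⁻¹
t = ln(C₀ / C) / k = ln(5.240 / 2.90) / 0.01537
  = ln(1.807) / 0.01537 = 0.5917 / 0.01537 = 38.50 h

38.5 h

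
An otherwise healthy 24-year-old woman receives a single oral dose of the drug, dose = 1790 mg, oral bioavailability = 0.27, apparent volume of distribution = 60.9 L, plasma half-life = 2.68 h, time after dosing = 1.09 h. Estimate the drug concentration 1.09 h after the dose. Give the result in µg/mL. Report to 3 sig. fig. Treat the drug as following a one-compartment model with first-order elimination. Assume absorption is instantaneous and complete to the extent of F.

Amount reaching circulation = F × Dose = 0.27 × 1790 = 483.3 mg
C₀ = F·Dose / Vd = 483.3 / 60.9 = 7.936 mg/L
k = ln2 / t½ = 0.693147 / 2.68 = 0.2586 h⁻¹
C = C₀ · e^(−k·t) = 7.936 × e^(−0.2586 × 1.09)
  = 7.936 × 0.7544 = 5.987 mg/L
(5.987 mg/L = 5.987 µg/mL)

5.99 µg/mL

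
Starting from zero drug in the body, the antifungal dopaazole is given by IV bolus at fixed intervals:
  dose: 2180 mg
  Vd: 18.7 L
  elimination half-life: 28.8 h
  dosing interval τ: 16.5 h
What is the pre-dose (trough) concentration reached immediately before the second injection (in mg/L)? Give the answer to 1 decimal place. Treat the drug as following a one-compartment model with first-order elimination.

78.4 mg/L

C₀ per dose = Dose / Vd = 2180 / 18.7 = 116.6 mg/L
k = ln2 / t½ = 0.693147 / 28.8 = 0.02407 h⁻¹
Fraction remaining after one interval: r = e^(−kτ) = e^(−0.02407 × 16.5) = 0.6722
Before dose 2, 1 dose has been given (aged 1τ).
C_trough = C₀ × r = 116.6 × 0.6722 = 78.38 mg/L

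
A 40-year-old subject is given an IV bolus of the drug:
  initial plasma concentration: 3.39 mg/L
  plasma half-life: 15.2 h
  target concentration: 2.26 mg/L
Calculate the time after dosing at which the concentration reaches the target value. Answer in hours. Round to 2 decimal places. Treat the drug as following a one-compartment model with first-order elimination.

k = ln2 / t½ = 0.693147 / 15.2 = 0.04560 h⁻¹
t = ln(C₀ / C) / k = ln(3.390 / 2.26) / 0.04560
  = ln(1.500) / 0.04560 = 0.4055 / 0.04560 = 8.893 h

8.89 h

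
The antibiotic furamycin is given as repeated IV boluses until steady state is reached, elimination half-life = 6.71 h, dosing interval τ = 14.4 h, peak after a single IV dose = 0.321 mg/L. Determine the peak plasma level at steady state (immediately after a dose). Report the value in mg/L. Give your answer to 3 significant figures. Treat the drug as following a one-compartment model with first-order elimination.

0.415 mg/L

k = ln2 / t½ = 0.693147 / 6.71 = 0.1033 h⁻¹
e^(−kτ) = e^(−0.1033 × 14.4) = 0.2259
Accumulation ratio R = 1 / (1 − e^(−kτ)) = 1 / (1 − 0.2259) = 1.292
Steady-state peak = C₀ × R = 0.321 × 1.292 = 0.4147 mg/L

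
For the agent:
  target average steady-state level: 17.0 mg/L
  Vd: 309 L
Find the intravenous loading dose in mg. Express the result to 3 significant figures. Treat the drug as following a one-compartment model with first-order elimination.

5250 mg

LD = Css × Vd = 17.0 × 309 = 5253 mg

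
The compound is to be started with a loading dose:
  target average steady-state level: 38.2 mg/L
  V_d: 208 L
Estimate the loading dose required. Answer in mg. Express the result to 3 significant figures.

7950 mg

LD = Css × Vd = 38.2 × 208 = 7946 mg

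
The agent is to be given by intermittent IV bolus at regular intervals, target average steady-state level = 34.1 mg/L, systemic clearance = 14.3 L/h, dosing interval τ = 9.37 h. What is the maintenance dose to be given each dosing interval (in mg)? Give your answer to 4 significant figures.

At steady state, Dose/τ = Css × CL.
Dose = Css × CL × τ = 34.1 × 14.30 × 9.37 = 4569 mg

4569 mg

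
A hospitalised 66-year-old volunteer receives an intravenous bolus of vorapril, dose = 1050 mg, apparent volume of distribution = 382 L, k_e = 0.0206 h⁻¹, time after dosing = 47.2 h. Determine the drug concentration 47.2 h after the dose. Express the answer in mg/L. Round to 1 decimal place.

C₀ = Dose / Vd = 1050 / 382 = 2.749 mg/L
C = C₀ · e^(−k·t) = 2.749 × e^(−0.02060 × 47.2)
  = 2.749 × 0.3782 = 1.040 mg/L

1.0 mg/L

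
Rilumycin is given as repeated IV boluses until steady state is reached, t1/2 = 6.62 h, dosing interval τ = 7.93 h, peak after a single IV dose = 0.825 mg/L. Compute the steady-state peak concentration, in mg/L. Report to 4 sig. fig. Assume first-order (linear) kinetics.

k = ln2 / t½ = 0.693147 / 6.62 = 0.1047 h⁻¹
e^(−kτ) = e^(−0.1047 × 7.93) = 0.4359
Accumulation ratio R = 1 / (1 − e^(−kτ)) = 1 / (1 − 0.4359) = 1.773
Steady-state peak = C₀ × R = 0.825 × 1.773 = 1.463 mg/L

1.463 mg/L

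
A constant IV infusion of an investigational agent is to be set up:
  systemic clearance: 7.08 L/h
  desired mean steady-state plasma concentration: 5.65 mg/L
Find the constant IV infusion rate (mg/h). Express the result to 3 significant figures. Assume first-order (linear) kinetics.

At steady state, infusion rate R₀ = Css × CL = 5.65 × 7.080 = 40.00 mg/h

40.0 mg/h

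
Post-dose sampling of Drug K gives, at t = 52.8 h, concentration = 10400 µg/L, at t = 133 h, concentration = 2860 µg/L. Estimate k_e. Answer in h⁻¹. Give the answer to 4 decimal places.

k = ln(C₁/C₂) / (t₂ − t₁) = ln(10400/2860) / (133 − 52.8)
  = 1.291 / 80.20 = 0.01610 h⁻¹

0.0161 h⁻¹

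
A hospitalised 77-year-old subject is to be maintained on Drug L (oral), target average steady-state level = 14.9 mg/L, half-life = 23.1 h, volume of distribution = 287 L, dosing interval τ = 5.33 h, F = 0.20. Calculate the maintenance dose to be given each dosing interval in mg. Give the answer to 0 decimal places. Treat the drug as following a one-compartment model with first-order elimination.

3420 mg

k = ln2 / t½ = 0.693147 / 23.1 = 0.03001 h⁻¹
CL = k × Vd = 0.03001 × 287 = 8.613 L/h
At steady state, F × (Dose/τ) = Css × CL.
Dose = Css × CL × τ / F = 14.9 × 8.613 × 5.33 / 0.20 = 3420 mg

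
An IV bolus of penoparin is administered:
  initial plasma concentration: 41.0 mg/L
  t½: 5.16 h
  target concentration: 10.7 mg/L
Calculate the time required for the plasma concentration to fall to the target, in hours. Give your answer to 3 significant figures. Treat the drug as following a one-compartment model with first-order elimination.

k = ln2 / t½ = 0.693147 / 5.16 = 0.1343 h⁻¹
t = ln(C₀ / C) / k = ln(41.00 / 10.7) / 0.1343
  = ln(3.832) / 0.1343 = 1.343 / 0.1343 = 10.00 h

10.0 h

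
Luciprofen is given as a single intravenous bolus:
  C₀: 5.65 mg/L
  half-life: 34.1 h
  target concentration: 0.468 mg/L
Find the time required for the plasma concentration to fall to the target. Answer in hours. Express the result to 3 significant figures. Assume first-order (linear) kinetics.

k = ln2 / t½ = 0.693147 / 34.1 = 0.02033 h⁻¹
t = ln(C₀ / C) / k = ln(5.650 / 0.468) / 0.02033
  = ln(12.07) / 0.02033 = 2.491 / 0.02033 = 122.5 h

123 h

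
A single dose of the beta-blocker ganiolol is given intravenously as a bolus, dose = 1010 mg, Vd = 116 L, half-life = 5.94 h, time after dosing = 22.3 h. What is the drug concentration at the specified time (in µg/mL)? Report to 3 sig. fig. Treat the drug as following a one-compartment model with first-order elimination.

0.645 µg/mL

C₀ = Dose / Vd = 1010 / 116 = 8.707 mg/L
k = ln2 / t½ = 0.693147 / 5.94 = 0.1167 h⁻¹
C = C₀ · e^(−k·t) = 8.707 × e^(−0.1167 × 22.3)
  = 8.707 × 0.07409 = 0.6451 mg/L
(0.6451 mg/L = 0.6451 µg/mL)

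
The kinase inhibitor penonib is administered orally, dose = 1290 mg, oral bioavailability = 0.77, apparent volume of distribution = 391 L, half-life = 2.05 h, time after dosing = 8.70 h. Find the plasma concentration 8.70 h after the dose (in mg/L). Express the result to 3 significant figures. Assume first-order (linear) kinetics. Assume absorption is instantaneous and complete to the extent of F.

Amount reaching circulation = F × Dose = 0.77 × 1290 = 993.3 mg
C₀ = F·Dose / Vd = 993.3 / 391 = 2.540 mg/L
k = ln2 / t½ = 0.693147 / 2.05 = 0.3381 h⁻¹
C = C₀ · e^(−k·t) = 2.540 × e^(−0.3381 × 8.70)
  = 2.540 × 0.05279 = 0.1341 mg/L

0.134 mg/L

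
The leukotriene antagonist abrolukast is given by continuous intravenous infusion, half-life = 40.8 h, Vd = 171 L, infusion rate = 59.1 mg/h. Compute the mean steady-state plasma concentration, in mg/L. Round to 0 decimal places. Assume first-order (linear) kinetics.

k = ln2 / t½ = 0.693147 / 40.8 = 0.01699 h⁻¹
CL = k × Vd = 0.01699 × 171 = 2.905 L/h
At steady state Css = R₀ / CL = 59.1 / 2.905 = 20.34 mg/L

20 mg/L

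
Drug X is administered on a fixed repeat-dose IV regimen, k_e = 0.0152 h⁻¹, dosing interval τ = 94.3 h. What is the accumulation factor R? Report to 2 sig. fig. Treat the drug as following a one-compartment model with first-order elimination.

1.3

e^(−kτ) = e^(−0.01520 × 94.3) = 0.2385
Accumulation ratio R = 1 / (1 − e^(−kτ)) = 1 / (1 − 0.2385) = 1.313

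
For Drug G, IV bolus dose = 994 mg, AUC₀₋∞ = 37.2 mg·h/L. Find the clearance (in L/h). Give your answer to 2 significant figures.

27 L/h

CL = Dose / AUC = 994 / 37.2 = 26.72 L/h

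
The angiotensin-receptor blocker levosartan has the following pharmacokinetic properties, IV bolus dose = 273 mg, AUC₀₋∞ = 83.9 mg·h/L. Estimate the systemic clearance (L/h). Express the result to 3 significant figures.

CL = Dose / AUC = 273 / 83.9 = 3.254 L/h

3.25 L/h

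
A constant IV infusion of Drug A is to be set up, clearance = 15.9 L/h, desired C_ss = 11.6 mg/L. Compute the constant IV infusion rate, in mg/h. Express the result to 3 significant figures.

184 mg/h

At steady state, infusion rate R₀ = Css × CL = 11.6 × 15.90 = 184.4 mg/h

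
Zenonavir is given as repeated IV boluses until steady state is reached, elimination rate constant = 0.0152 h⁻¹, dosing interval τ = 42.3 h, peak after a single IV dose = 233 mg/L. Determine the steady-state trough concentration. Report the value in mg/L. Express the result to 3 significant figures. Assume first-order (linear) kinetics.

e^(−kτ) = e^(−0.01520 × 42.3) = 0.5257
Accumulation ratio R = 1 / (1 − e^(−kτ)) = 1 / (1 − 0.5257) = 2.108
Steady-state trough = C₀ × R × e^(−kτ) = 233 × 2.108 × 0.5257 = 258.2 mg/L

258 mg/L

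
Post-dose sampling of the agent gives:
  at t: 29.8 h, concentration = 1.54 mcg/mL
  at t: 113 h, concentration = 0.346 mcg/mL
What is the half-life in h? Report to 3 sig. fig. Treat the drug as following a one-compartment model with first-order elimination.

k = ln(C₁/C₂) / (t₂ − t₁) = ln(1.54/0.346) / (113 − 29.8)
  = 1.493 / 83.20 = 0.01794 h⁻¹
t½ = ln2 / k = 0.693147 / 0.01794 = 38.64 h

38.6 h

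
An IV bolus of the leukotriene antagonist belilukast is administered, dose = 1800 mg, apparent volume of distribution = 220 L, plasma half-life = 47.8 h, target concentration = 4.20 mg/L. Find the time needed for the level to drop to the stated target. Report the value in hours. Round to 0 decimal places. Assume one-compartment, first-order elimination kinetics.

C₀ = Dose / Vd = 1800 / 220 = 8.182 mg/L
k = ln2 / t½ = 0.693147 / 47.8 = 0.01450 h⁻¹
t = ln(C₀ / C) / k = ln(8.182 / 4.20) / 0.01450
  = ln(1.948) / 0.01450 = 0.6668 / 0.01450 = 45.99 h

46 h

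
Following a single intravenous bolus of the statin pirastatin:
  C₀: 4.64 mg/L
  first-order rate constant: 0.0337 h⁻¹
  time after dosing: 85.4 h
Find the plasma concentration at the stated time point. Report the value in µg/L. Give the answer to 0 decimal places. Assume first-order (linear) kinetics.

261 µg/L

C = C₀ · e^(−k·t) = 4.640 × e^(−0.03370 × 85.4)
  = 4.640 × 0.05625 = 0.2610 mg/L
Convert: 0.2610 mg/L × 1000 = 261.0 µg/L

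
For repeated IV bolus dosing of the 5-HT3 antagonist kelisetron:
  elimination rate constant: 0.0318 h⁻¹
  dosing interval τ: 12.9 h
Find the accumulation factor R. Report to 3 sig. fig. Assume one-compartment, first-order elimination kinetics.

e^(−kτ) = e^(−0.03180 × 12.9) = 0.6635
Accumulation ratio R = 1 / (1 − e^(−kτ)) = 1 / (1 − 0.6635) = 2.972

2.97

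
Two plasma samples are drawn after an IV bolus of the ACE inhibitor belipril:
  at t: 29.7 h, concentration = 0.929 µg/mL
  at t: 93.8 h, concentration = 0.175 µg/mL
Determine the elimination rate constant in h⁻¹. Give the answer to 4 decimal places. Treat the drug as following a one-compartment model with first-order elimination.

k = ln(C₁/C₂) / (t₂ − t₁) = ln(0.929/0.175) / (93.8 − 29.7)
  = 1.669 / 64.10 = 0.02604 h⁻¹

0.0260 h⁻¹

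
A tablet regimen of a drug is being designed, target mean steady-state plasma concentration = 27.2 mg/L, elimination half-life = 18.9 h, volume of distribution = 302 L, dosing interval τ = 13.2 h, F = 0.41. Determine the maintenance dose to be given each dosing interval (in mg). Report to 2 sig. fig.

k = ln2 / t½ = 0.693147 / 18.9 = 0.03667 h⁻¹
CL = k × Vd = 0.03667 × 302 = 11.07 L/h
At steady state, F × (Dose/τ) = Css × CL.
Dose = Css × CL × τ / F = 27.2 × 11.07 × 13.2 / 0.41 = 9694 mg

9700 mg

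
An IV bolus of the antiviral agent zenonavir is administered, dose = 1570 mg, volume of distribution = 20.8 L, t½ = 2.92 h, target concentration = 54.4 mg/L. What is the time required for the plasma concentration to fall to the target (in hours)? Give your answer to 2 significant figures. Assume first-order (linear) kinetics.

1.4 h

C₀ = Dose / Vd = 1570 / 20.8 = 75.48 mg/L
k = ln2 / t½ = 0.693147 / 2.92 = 0.2374 h⁻¹
t = ln(C₀ / C) / k = ln(75.48 / 54.4) / 0.2374
  = ln(1.388) / 0.2374 = 0.3279 / 0.2374 = 1.381 h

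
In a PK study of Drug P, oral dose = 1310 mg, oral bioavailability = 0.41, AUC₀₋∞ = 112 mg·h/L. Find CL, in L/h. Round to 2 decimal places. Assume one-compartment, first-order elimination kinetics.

CL = F·Dose / AUC = 0.41 × 1310 / 112 = 4.796 L/h

4.80 L/h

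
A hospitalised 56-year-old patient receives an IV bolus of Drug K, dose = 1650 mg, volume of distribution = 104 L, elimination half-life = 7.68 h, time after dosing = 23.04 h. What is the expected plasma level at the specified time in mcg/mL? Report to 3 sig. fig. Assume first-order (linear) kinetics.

C₀ = Dose / Vd = 1650 / 104 = 15.87 mg/L
k = ln2 / t½ = 0.693147 / 7.68 = 0.09025 h⁻¹
t / t½ = 23.04 / 7.68 = 3 half-lives
C = C₀ × (1/2)^3 = 15.87 × 0.1250 = 1.984 mg/L
(1.984 mg/L = 1.984 mcg/mL)

1.98 mcg/mL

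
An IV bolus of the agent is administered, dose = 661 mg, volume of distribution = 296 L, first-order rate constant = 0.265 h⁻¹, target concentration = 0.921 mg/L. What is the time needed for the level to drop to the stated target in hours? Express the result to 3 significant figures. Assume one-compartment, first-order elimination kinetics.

3.34 h

C₀ = Dose / Vd = 661.0 / 296 = 2.233 mg/L
t = ln(C₀ / C) / k = ln(2.233 / 0.921) / 0.2650
  = ln(2.425) / 0.2650 = 0.8858 / 0.2650 = 3.343 h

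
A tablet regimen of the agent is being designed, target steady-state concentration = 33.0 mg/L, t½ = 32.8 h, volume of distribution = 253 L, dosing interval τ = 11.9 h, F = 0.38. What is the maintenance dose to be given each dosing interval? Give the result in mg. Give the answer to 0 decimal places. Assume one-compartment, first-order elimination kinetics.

5525 mg

k = ln2 / t½ = 0.693147 / 32.8 = 0.02113 h⁻¹
CL = k × Vd = 0.02113 × 253 = 5.346 L/h
At steady state, F × (Dose/τ) = Css × CL.
Dose = Css × CL × τ / F = 33.0 × 5.346 × 11.9 / 0.38 = 5525 mg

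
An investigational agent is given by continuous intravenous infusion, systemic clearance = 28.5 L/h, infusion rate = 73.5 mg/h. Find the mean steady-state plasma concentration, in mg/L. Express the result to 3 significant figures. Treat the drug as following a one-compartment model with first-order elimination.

2.58 mg/L

At steady state Css = R₀ / CL = 73.5 / 28.50 = 2.579 mg/L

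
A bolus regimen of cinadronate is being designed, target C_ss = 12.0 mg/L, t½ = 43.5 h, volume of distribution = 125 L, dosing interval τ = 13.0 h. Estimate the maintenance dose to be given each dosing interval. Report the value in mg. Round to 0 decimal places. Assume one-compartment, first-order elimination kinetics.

311 mg

k = ln2 / t½ = 0.693147 / 43.5 = 0.01593 h⁻¹
CL = k × Vd = 0.01593 × 125 = 1.991 L/h
At steady state, Dose/τ = Css × CL.
Dose = Css × CL × τ = 12.0 × 1.991 × 13.0 = 310.6 mg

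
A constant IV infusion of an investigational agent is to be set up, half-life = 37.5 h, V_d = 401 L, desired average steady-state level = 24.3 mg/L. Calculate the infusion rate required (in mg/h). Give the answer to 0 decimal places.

180 mg/h

k = ln2 / t½ = 0.693147 / 37.5 = 0.01848 h⁻¹
CL = k × Vd = 0.01848 × 401 = 7.410 L/h
At steady state, infusion rate R₀ = Css × CL = 24.3 × 7.410 = 180.1 mg/h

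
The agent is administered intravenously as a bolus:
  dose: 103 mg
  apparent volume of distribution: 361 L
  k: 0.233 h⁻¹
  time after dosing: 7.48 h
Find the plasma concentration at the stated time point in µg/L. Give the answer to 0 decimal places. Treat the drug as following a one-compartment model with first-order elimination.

C₀ = Dose / Vd = 103.0 / 361 = 0.2853 mg/L
C = C₀ · e^(−k·t) = 0.2853 × e^(−0.2330 × 7.48)
  = 0.2853 × 0.1750 = 0.04993 mg/L
Convert: 0.04993 mg/L × 1000 = 49.93 µg/L

50 µg/L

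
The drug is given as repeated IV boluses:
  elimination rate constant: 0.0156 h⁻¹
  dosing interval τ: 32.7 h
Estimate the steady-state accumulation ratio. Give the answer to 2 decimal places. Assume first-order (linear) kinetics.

e^(−kτ) = e^(−0.01560 × 32.7) = 0.6004
Accumulation ratio R = 1 / (1 − e^(−kτ)) = 1 / (1 − 0.6004) = 2.503

2.50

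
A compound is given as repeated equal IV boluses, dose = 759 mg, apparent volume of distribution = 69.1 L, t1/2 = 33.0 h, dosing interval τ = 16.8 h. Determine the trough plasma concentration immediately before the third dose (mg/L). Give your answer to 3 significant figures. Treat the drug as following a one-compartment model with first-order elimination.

C₀ per dose = Dose / Vd = 759 / 69.1 = 10.98 mg/L
k = ln2 / t½ = 0.693147 / 33.0 = 0.02100 h⁻¹
Fraction remaining after one interval: r = e^(−kτ) = e^(−0.02100 × 16.8) = 0.7027
Before dose 3, 2 doses have been given (aged 1τ, 2τ).
C_trough = C₀ × (r + r²) = 10.98 × (0.7027 + 0.4938) = 13.14 mg/L

13.1 mg/L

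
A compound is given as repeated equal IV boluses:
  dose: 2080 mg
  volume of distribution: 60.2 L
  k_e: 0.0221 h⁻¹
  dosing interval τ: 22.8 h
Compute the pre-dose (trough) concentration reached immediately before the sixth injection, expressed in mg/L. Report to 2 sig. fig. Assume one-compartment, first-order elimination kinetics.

C₀ per dose = Dose / Vd = 2080 / 60.2 = 34.55 mg/L
Fraction remaining after one interval: r = e^(−kτ) = e^(−0.02210 × 22.8) = 0.6042
Before dose 6, 5 doses have been given (aged 1τ, 2τ, 3τ, 4τ, 5τ).
C_trough = C₀ × (r + r² + … + r^5) = C₀ × r(1−r^5)/(1−r)
        = 34.55 × 0.6042 × (1 − 0.08052) / (1 − 0.6042) = 48.49 mg/L

48 mg/L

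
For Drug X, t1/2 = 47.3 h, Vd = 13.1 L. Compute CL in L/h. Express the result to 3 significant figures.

0.192 L/h

k = ln2 / t½ = 0.693147 / 47.3 = 0.01465 h⁻¹
CL = k × Vd = 0.01465 × 13.1 = 0.1919 L/h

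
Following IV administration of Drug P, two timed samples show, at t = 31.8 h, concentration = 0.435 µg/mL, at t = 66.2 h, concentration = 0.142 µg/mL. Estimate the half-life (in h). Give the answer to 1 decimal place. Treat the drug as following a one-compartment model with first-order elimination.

21.3 h

k = ln(C₁/C₂) / (t₂ − t₁) = ln(0.435/0.142) / (66.2 − 31.8)
  = 1.120 / 34.40 = 0.03256 h⁻¹
t½ = ln2 / k = 0.693147 / 0.03256 = 21.29 h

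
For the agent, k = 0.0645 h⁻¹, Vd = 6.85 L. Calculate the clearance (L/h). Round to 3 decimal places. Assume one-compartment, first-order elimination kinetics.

CL = k × Vd = 0.0645 × 6.85 = 0.4418 L/h

0.442 L/h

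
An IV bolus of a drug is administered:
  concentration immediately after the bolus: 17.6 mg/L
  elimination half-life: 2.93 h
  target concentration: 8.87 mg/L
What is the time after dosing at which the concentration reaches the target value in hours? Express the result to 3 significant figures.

2.90 h

k = ln2 / t½ = 0.693147 / 2.93 = 0.2366 h⁻¹
t = ln(C₀ / C) / k = ln(17.60 / 8.87) / 0.2366
  = ln(1.984) / 0.2366 = 0.6851 / 0.2366 = 2.896 h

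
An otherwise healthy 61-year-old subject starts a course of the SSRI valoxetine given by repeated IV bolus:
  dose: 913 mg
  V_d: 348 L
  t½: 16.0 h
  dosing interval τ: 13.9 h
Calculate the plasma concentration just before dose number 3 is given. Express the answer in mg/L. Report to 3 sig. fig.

C₀ per dose = Dose / Vd = 913 / 348 = 2.624 mg/L
k = ln2 / t½ = 0.693147 / 16.0 = 0.04332 h⁻¹
Fraction remaining after one interval: r = e^(−kτ) = e^(−0.04332 × 13.9) = 0.5476
Before dose 3, 2 doses have been given (aged 1τ, 2τ).
C_trough = C₀ × (r + r²) = 2.624 × (0.5476 + 0.2999) = 2.224 mg/L

2.22 mg/L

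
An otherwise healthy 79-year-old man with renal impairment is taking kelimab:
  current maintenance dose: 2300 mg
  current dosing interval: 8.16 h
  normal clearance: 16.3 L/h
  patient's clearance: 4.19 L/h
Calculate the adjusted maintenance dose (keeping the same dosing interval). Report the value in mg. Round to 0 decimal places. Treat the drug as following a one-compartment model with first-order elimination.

To keep the same average steady-state level, dosing rate must scale with clearance.
CL ratio = 4.19 / 16.3 = 0.2571
New dose (same interval) = 2300 × 0.2571 = 591.3 mg

591 mg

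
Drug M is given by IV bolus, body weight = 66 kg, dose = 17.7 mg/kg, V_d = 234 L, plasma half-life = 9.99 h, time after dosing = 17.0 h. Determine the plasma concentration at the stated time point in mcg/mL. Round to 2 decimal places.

1.53 mcg/mL

Total dose = 17.7 × 66 = 1168 mg
C₀ = Dose / Vd = 1168 / 234 = 4.991 mg/L
k = ln2 / t½ = 0.693147 / 9.99 = 0.06938 h⁻¹
C = C₀ · e^(−k·t) = 4.991 × e^(−0.06938 × 17.0)
  = 4.991 × 0.3074 = 1.534 mg/L
(1.534 mg/L = 1.534 mcg/mL)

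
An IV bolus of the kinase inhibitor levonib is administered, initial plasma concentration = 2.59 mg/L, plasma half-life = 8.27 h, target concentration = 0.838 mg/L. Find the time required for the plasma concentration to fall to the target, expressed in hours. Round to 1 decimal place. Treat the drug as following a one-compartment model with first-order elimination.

k = ln2 / t½ = 0.693147 / 8.27 = 0.08381 h⁻¹
t = ln(C₀ / C) / k = ln(2.590 / 0.838) / 0.08381
  = ln(3.091) / 0.08381 = 1.128 / 0.08381 = 13.46 h

13.5 h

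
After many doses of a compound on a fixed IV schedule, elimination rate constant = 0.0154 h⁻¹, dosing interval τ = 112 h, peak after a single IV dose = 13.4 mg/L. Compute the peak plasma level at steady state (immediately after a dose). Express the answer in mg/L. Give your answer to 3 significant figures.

16.3 mg/L

e^(−kτ) = e^(−0.01540 × 112) = 0.1782
Accumulation ratio R = 1 / (1 − e^(−kτ)) = 1 / (1 − 0.1782) = 1.217
Steady-state peak = C₀ × R = 13.4 × 1.217 = 16.31 mg/L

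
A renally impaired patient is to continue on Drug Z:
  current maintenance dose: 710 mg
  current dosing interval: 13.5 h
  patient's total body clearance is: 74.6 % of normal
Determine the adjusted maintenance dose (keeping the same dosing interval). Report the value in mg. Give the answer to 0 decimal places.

To keep the same average steady-state level, dosing rate must scale with clearance.
CL ratio = 74.6 / 100 = 0.7460
New dose (same interval) = 710 × 0.7460 = 529.7 mg

530 mg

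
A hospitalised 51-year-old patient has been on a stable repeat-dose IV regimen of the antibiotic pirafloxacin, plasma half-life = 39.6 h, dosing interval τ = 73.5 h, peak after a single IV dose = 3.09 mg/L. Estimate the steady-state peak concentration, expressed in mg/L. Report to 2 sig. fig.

k = ln2 / t½ = 0.693147 / 39.6 = 0.01750 h⁻¹
e^(−kτ) = e^(−0.01750 × 73.5) = 0.2763
Accumulation ratio R = 1 / (1 − e^(−kτ)) = 1 / (1 − 0.2763) = 1.382
Steady-state peak = C₀ × R = 3.09 × 1.382 = 4.270 mg/L

4.3 mg/L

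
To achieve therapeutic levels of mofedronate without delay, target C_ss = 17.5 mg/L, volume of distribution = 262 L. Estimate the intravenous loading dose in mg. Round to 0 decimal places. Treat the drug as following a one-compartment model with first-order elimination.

4585 mg

LD = Css × Vd = 17.5 × 262 = 4585 mg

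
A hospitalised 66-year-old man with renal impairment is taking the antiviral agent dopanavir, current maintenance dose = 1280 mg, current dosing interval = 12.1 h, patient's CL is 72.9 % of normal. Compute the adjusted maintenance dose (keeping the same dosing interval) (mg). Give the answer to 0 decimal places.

To keep the same average steady-state level, dosing rate must scale with clearance.
CL ratio = 72.9 / 100 = 0.7290
New dose (same interval) = 1280 × 0.7290 = 933.1 mg

933 mg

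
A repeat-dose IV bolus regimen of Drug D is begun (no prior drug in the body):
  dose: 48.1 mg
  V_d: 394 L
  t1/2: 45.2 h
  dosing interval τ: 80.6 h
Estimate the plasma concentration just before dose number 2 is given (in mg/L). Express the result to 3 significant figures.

0.0355 mg/L

C₀ per dose = Dose / Vd = 48.1 / 394 = 0.1221 mg/L
k = ln2 / t½ = 0.693147 / 45.2 = 0.01534 h⁻¹
Fraction remaining after one interval: r = e^(−kτ) = e^(−0.01534 × 80.6) = 0.2904
Before dose 2, 1 dose has been given (aged 1τ).
C_trough = C₀ × r = 0.1221 × 0.2904 = 0.03546 mg/L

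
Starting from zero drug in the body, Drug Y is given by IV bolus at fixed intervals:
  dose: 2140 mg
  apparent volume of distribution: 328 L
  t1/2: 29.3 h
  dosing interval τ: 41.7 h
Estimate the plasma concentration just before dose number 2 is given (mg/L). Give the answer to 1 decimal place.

C₀ per dose = Dose / Vd = 2140 / 328 = 6.524 mg/L
k = ln2 / t½ = 0.693147 / 29.3 = 0.02366 h⁻¹
Fraction remaining after one interval: r = e^(−kτ) = e^(−0.02366 × 41.7) = 0.3728
Before dose 2, 1 dose has been given (aged 1τ).
C_trough = C₀ × r = 6.524 × 0.3728 = 2.432 mg/L

2.4 mg/L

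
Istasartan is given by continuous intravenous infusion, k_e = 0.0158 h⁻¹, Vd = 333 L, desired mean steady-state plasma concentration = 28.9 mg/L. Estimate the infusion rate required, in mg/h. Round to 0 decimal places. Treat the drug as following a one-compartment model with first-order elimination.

CL = k × Vd = 0.01580 × 333 = 5.261 L/h
At steady state, infusion rate R₀ = Css × CL = 28.9 × 5.261 = 152.0 mg/h

152 mg/h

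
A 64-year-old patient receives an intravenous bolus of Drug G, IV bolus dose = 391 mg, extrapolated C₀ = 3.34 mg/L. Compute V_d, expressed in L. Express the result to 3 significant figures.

Vd = Dose / C₀ = 391.0 / 3.34 = 117.1 L

117 L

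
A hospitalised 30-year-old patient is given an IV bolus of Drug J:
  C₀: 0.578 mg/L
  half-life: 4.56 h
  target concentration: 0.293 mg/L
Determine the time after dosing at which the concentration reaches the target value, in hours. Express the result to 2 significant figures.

k = ln2 / t½ = 0.693147 / 4.56 = 0.1520 h⁻¹
t = ln(C₀ / C) / k = ln(0.5780 / 0.293) / 0.1520
  = ln(1.973) / 0.1520 = 0.6796 / 0.1520 = 4.471 h

4.5 h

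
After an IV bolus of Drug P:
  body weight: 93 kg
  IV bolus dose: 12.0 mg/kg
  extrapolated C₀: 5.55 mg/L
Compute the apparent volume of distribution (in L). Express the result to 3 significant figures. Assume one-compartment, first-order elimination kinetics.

201 L

Dose = 12.0 × 93 = 1116 mg
Vd = Dose / C₀ = 1116 / 5.55 = 201.1 L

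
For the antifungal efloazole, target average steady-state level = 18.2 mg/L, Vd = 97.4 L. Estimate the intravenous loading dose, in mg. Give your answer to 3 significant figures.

LD = Css × Vd = 18.2 × 97.4 = 1773 mg

1770 mg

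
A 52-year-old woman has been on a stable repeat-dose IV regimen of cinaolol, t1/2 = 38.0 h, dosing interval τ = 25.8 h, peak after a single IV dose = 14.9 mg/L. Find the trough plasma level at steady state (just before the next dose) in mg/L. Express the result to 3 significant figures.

24.8 mg/L

k = ln2 / t½ = 0.693147 / 38.0 = 0.01824 h⁻¹
e^(−kτ) = e^(−0.01824 × 25.8) = 0.6246
Accumulation ratio R = 1 / (1 − e^(−kτ)) = 1 / (1 − 0.6246) = 2.664
Steady-state trough = C₀ × R × e^(−kτ) = 14.9 × 2.664 × 0.6246 = 24.79 mg/L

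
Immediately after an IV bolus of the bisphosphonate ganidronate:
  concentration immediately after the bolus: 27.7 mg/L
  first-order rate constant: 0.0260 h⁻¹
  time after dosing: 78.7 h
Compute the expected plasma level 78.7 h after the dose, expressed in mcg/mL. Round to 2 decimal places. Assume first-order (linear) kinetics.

3.58 mcg/mL

C = C₀ · e^(−k·t) = 27.70 × e^(−0.02600 × 78.7)
  = 27.70 × 0.1292 = 3.579 mg/L
(3.579 mg/L = 3.579 mcg/mL)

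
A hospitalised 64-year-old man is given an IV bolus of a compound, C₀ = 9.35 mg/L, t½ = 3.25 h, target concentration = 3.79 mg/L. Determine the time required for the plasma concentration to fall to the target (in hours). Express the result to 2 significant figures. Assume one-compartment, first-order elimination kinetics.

4.2 h

k = ln2 / t½ = 0.693147 / 3.25 = 0.2133 h⁻¹
t = ln(C₀ / C) / k = ln(9.350 / 3.79) / 0.2133
  = ln(2.467) / 0.2133 = 0.9030 / 0.2133 = 4.233 h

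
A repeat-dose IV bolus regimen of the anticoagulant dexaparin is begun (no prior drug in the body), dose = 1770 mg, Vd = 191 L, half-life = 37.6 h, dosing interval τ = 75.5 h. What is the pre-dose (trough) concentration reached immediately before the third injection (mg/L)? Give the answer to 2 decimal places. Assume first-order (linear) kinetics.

C₀ per dose = Dose / Vd = 1770 / 191 = 9.267 mg/L
k = ln2 / t½ = 0.693147 / 37.6 = 0.01843 h⁻¹
Fraction remaining after one interval: r = e^(−kτ) = e^(−0.01843 × 75.5) = 0.2487
Before dose 3, 2 doses have been given (aged 1τ, 2τ).
C_trough = C₀ × (r + r²) = 9.267 × (0.2487 + 0.06185) = 2.878 mg/L

2.88 mg/L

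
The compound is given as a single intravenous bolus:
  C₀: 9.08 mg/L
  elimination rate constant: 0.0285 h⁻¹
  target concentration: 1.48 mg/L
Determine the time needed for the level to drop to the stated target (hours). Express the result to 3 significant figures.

t = ln(C₀ / C) / k = ln(9.080 / 1.48) / 0.02850
  = ln(6.135) / 0.02850 = 1.814 / 0.02850 = 63.65 h

63.7 h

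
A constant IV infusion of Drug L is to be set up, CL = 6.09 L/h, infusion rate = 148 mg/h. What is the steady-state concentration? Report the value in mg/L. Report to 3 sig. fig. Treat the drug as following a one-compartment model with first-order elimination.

24.3 mg/L

At steady state Css = R₀ / CL = 148 / 6.090 = 24.30 mg/L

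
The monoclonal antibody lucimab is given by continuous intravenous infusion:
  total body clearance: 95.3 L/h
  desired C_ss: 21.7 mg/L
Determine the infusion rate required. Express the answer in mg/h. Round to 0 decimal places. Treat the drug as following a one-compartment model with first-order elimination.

2068 mg/h

At steady state, infusion rate R₀ = Css × CL = 21.7 × 95.30 = 2068 mg/h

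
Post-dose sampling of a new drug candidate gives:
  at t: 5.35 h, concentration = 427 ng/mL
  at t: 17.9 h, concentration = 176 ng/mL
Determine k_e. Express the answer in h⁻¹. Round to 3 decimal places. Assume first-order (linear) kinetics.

0.071 h⁻¹

k = ln(C₁/C₂) / (t₂ − t₁) = ln(427/176) / (17.9 − 5.35)
  = 0.8863 / 12.55 = 0.07062 h⁻¹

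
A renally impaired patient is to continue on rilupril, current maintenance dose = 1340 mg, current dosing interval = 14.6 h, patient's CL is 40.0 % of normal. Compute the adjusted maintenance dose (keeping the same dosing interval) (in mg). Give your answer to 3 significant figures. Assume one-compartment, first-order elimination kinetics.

To keep the same average steady-state level, dosing rate must scale with clearance.
CL ratio = 40.0 / 100 = 0.4000
New dose (same interval) = 1340 × 0.4000 = 536.0 mg

536 mg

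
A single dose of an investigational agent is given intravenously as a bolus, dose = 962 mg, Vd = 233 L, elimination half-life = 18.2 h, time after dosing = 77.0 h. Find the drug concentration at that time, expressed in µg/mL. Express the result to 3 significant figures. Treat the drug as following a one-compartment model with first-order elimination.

C₀ = Dose / Vd = 962.0 / 233 = 4.129 mg/L
k = ln2 / t½ = 0.693147 / 18.2 = 0.03809 h⁻¹
C = C₀ · e^(−k·t) = 4.129 × e^(−0.03809 × 77.0)
  = 4.129 × 0.05324 = 0.2198 mg/L
(0.2198 mg/L = 0.2198 µg/mL)

0.220 µg/mL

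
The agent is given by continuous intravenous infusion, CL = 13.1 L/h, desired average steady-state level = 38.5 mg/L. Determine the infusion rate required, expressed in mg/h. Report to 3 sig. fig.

At steady state, infusion rate R₀ = Css × CL = 38.5 × 13.10 = 504.4 mg/h

504 mg/h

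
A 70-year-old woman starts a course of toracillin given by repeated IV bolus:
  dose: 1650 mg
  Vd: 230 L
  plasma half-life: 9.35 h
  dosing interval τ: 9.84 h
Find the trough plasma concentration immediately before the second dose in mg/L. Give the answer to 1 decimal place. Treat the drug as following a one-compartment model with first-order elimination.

C₀ per dose = Dose / Vd = 1650 / 230 = 7.174 mg/L
k = ln2 / t½ = 0.693147 / 9.35 = 0.07413 h⁻¹
Fraction remaining after one interval: r = e^(−kτ) = e^(−0.07413 × 9.84) = 0.4822
Before dose 2, 1 dose has been given (aged 1τ).
C_trough = C₀ × r = 7.174 × 0.4822 = 3.459 mg/L

3.5 mg/L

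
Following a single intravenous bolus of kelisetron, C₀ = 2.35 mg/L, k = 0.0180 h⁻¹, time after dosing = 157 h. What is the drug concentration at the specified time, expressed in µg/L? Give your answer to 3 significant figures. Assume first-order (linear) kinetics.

139 µg/L

C = C₀ · e^(−k·t) = 2.350 × e^(−0.01800 × 157)
  = 2.350 × 0.05925 = 0.1392 mg/L
Convert: 0.1392 mg/L × 1000 = 139.2 µg/L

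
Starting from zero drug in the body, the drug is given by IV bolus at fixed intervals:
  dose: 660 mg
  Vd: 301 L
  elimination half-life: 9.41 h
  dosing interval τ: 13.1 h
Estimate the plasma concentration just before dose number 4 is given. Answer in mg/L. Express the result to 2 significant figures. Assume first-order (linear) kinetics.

C₀ per dose = Dose / Vd = 660 / 301 = 2.193 mg/L
k = ln2 / t½ = 0.693147 / 9.41 = 0.07366 h⁻¹
Fraction remaining after one interval: r = e^(−kτ) = e^(−0.07366 × 13.1) = 0.3810
Before dose 4, 3 doses have been given (aged 1τ, 2τ, 3τ).
C_trough = C₀ × (r + r² + … + r^3) = C₀ × r(1−r^3)/(1−r)
        = 2.193 × 0.3810 × (1 − 0.05531) / (1 − 0.3810) = 1.275 mg/L

1.3 mg/L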